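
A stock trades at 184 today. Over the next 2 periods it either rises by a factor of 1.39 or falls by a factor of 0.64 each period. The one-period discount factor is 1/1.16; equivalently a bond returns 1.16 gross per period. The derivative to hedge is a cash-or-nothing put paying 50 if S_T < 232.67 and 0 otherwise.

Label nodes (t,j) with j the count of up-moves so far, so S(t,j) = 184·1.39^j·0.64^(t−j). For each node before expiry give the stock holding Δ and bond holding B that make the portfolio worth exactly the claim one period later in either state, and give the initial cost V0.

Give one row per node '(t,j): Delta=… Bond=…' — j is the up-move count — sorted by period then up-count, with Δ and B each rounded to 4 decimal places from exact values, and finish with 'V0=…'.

(0,0): Delta=-0.2166 Bond=59.1426
(1,0): Delta=0.0000 Bond=43.1034
(1,1): Delta=-0.2607 Bond=79.8851
V0=19.2958

Since d<R<u, set p* = (R−d)/(u−d) = 0.6933; price each node as the discounted p*-expectation of its children.
Terminal payoffs: V(2,0)=50.0000, V(2,1)=50.0000, V(2,2)=0.0000
Node (1,0) S=117.7600: V=(p*·50.0000+(1−p*)·50.0000)/1.16=43.1034; Δ=(50.0000−50.0000)/(163.6864−75.3664)=0.0000; B=V−Δ·S=43.1034
Node (1,1) S=255.7600: V=(p*·0.0000+(1−p*)·50.0000)/1.16=13.2184; Δ=(0.0000−50.0000)/(355.5064−163.6864)=-0.2607; B=V−Δ·S=79.8851
Node (0,0) S=184.0000: V=(p*·13.2184+(1−p*)·43.1034)/1.16=19.2958; Δ=(13.2184−43.1034)/(255.7600−117.7600)=-0.2166; B=V−Δ·S=59.1426
Check: Δ(0,0)·S0 + B(0,0) = 19.2958 = V0.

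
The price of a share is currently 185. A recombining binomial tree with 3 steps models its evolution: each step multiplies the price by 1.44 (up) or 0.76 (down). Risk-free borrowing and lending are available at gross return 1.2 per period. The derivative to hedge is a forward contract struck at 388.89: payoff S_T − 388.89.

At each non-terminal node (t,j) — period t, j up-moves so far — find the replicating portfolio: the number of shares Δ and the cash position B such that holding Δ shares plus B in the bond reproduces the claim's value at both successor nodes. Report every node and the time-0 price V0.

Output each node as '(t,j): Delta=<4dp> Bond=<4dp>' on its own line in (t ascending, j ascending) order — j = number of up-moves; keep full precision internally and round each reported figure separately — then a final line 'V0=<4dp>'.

The replicating-portfolio and risk-neutral prices coincide; use p* = (1.2−0.76)/(1.44−0.76) = 0.6471 for the latter.
Terminal payoffs: V(3,0)=-307.6794, V(3,1)=-235.0174, V(3,2)=-97.3418, V(3,3)=163.5170
(2,0): S=106.8560. Δ = (V_up−V_dn)/(S_up−S_dn) = (-235.0174−-307.6794)/(153.8726−81.2106) = 1.0000. V = [p*·-235.0174 + (1−p*)·-307.6794]/1.2 = -217.2190. B = V − Δ·S = -324.0750.
(2,1): S=202.4640. Δ = (V_up−V_dn)/(S_up−S_dn) = (-97.3418−-235.0174)/(291.5482−153.8726) = 1.0000. V = [p*·-97.3418 + (1−p*)·-235.0174]/1.2 = -121.6110. B = V − Δ·S = -324.0750.
(2,2): S=383.6160. Δ = (V_up−V_dn)/(S_up−S_dn) = (163.5170−-97.3418)/(552.4070−291.5482) = 1.0000. V = [p*·163.5170 + (1−p*)·-97.3418]/1.2 = 59.5410. B = V − Δ·S = -324.0750.
(1,0): S=140.6000. Δ = (V_up−V_dn)/(S_up−S_dn) = (-121.6110−-217.2190)/(202.4640−106.8560) = 1.0000. V = [p*·-121.6110 + (1−p*)·-217.2190]/1.2 = -129.4625. B = V − Δ·S = -270.0625.
(1,1): S=266.4000. Δ = (V_up−V_dn)/(S_up−S_dn) = (59.5410−-121.6110)/(383.6160−202.4640) = 1.0000. V = [p*·59.5410 + (1−p*)·-121.6110]/1.2 = -3.6625. B = V − Δ·S = -270.0625.
(0,0): S=185.0000. Δ = (V_up−V_dn)/(S_up−S_dn) = (-3.6625−-129.4625)/(266.4000−140.6000) = 1.0000. V = [p*·-3.6625 + (1−p*)·-129.4625]/1.2 = -40.0521. B = V − Δ·S = -225.0521.
Self-financing check: at every node Δ·S+B equals the discounted successor values.

(0,0): Delta=1.0000 Bond=-225.0521
(1,0): Delta=1.0000 Bond=-270.0625
(1,1): Delta=1.0000 Bond=-270.0625
(2,0): Delta=1.0000 Bond=-324.0750
(2,1): Delta=1.0000 Bond=-324.0750
(2,2): Delta=1.0000 Bond=-324.0750
V0=-40.0521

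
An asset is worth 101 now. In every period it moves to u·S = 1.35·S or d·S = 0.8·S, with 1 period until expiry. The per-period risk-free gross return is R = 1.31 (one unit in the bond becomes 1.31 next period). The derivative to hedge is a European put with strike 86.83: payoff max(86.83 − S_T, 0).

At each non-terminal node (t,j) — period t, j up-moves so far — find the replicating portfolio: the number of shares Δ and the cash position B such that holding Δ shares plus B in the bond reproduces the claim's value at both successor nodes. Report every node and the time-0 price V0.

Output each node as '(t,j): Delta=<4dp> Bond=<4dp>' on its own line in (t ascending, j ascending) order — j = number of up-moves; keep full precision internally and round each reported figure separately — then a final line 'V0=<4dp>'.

(0,0): Delta=-0.1086 Bond=11.2984
V0=0.3348

No-arbitrage ⇒ martingale measure with p* = (R−d)/(u−d) = 0.9273.
Terminal payoffs: V(1,0)=6.0300, V(1,1)=0.0000
Node (0,0) S=101.0000: V=(p*·0.0000+(1−p*)·6.0300)/1.31=0.3348; Δ=(0.0000−6.0300)/(136.3500−80.8000)=-0.1086; B=V−Δ·S=11.2984
Root portfolio cost Δ·101+B reproduces V0=0.3348.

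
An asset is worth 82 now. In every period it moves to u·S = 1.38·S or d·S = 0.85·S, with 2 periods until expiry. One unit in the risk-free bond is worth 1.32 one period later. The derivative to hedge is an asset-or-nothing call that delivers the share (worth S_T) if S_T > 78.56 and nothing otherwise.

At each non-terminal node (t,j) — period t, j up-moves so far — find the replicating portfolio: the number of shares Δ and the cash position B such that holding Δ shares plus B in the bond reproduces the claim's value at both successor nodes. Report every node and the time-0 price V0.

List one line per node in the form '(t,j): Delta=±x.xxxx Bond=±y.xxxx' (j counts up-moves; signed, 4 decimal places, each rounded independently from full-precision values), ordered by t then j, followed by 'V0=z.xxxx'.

No-arbitrage ⇒ martingale measure with p* = (R−d)/(u−d) = 0.8868.
Terminal values V(2,·): V(2,0)=0.0000, V(2,1)=96.1860, V(2,2)=156.1608
(1,0): S=69.7000. Δ = (V_up−V_dn)/(S_up−S_dn) = (96.1860−0.0000)/(96.1860−59.2450) = 2.6038. V = [p*·96.1860 + (1−p*)·0.0000]/1.32 = 64.6190. B = V − Δ·S = -116.8641.
(1,1): S=113.1600. Δ = (V_up−V_dn)/(S_up−S_dn) = (156.1608−96.1860)/(156.1608−96.1860) = 1.0000. V = [p*·156.1608 + (1−p*)·96.1860]/1.32 = 113.1600. B = V − Δ·S = 0.0000.
(0,0): S=82.0000. Δ = (V_up−V_dn)/(S_up−S_dn) = (113.1600−64.6190)/(113.1600−69.7000) = 1.1169. V = [p*·113.1600 + (1−p*)·64.6190]/1.32 = 81.5642. B = V − Δ·S = -10.0226.
Root portfolio cost Δ·82+B reproduces V0=81.5642.

(0,0): Delta=1.1169 Bond=-10.0226
(1,0): Delta=2.6038 Bond=-116.8641
(1,1): Delta=1.0000 Bond=0.0000
V0=81.5642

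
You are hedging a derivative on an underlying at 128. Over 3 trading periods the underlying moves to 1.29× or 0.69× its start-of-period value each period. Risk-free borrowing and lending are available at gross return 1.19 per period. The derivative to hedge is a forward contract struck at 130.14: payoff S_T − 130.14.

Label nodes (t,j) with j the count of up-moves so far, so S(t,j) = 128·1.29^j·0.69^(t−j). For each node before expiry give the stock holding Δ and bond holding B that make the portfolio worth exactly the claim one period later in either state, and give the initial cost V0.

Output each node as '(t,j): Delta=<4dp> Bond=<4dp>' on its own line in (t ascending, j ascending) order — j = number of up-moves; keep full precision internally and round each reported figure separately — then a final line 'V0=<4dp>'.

(0,0): Delta=1.0000 Bond=-77.2271
(1,0): Delta=1.0000 Bond=-91.9003
(1,1): Delta=1.0000 Bond=-91.9003
(2,0): Delta=1.0000 Bond=-109.3613
(2,1): Delta=1.0000 Bond=-109.3613
(2,2): Delta=1.0000 Bond=-109.3613
V0=50.7729

Under the risk-neutral measure, an up-move has probability p* = (R−d)/(u−d) = 0.8333 and values discount at R = 1.19.
Payoff layer (t=3): V(3,0)=-88.0908, V(3,1)=-51.5264, V(3,2)=16.8333, V(3,3)=144.6362
Node (2,0) S=60.9408: V=(p*·-51.5264+(1−p*)·-88.0908)/1.19=-48.4205; Δ=(-51.5264−-88.0908)/(78.6136−42.0492)=1.0000; B=V−Δ·S=-109.3613
Node (2,1) S=113.9328: V=(p*·16.8333+(1−p*)·-51.5264)/1.19=4.5715; Δ=(16.8333−-51.5264)/(146.9733−78.6136)=1.0000; B=V−Δ·S=-109.3613
Node (2,2) S=213.0048: V=(p*·144.6362+(1−p*)·16.8333)/1.19=103.6435; Δ=(144.6362−16.8333)/(274.7762−146.9733)=1.0000; B=V−Δ·S=-109.3613
Node (1,0) S=88.3200: V=(p*·4.5715+(1−p*)·-48.4205)/1.19=-3.5803; Δ=(4.5715−-48.4205)/(113.9328−60.9408)=1.0000; B=V−Δ·S=-91.9003
Node (1,1) S=165.1200: V=(p*·103.6435+(1−p*)·4.5715)/1.19=73.2197; Δ=(103.6435−4.5715)/(213.0048−113.9328)=1.0000; B=V−Δ·S=-91.9003
Node (0,0) S=128.0000: V=(p*·73.2197+(1−p*)·-3.5803)/1.19=50.7729; Δ=(73.2197−-3.5803)/(165.1200−88.3200)=1.0000; B=V−Δ·S=-77.2271
Check: Δ(0,0)·S0 + B(0,0) = 50.7729 = V0.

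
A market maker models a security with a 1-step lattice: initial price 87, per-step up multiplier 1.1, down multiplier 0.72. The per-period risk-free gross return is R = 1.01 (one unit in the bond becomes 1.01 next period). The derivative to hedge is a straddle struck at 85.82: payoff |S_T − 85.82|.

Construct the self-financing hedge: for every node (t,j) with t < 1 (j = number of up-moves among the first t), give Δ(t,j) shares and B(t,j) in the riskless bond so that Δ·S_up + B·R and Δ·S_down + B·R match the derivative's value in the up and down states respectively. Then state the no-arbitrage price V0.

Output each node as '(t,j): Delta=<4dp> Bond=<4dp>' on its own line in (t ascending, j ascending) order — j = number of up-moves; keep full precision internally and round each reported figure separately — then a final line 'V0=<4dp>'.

(0,0): Delta=-0.4023 Bond=47.9010
V0=12.9010

Risk-neutral probability p* = (R−d)/(u−d) = (1.01−0.72)/(1.1−0.72) = 0.7632.
Terminal payoffs: V(1,0)=23.1800, V(1,1)=9.8800
(0,0): S=87.0000. Δ = (V_up−V_dn)/(S_up−S_dn) = (9.8800−23.1800)/(95.7000−62.6400) = -0.4023. V = [p*·9.8800 + (1−p*)·23.1800]/1.01 = 12.9010. B = V − Δ·S = 47.9010.
Self-financing check: at every node Δ·S+B equals the discounted successor values.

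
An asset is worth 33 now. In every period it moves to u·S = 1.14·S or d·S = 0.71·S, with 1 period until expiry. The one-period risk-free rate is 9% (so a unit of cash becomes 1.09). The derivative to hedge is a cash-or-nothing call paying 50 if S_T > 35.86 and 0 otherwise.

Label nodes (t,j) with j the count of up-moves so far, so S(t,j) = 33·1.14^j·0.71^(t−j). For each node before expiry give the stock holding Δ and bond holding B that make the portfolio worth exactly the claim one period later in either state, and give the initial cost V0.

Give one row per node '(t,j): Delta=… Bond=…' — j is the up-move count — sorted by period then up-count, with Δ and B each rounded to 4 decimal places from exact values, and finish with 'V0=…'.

Under the risk-neutral measure, an up-move has probability p* = (R−d)/(u−d) = 0.8837 and values discount at R = 1.09.
Terminal values V(1,·): V(1,0)=0.0000, V(1,1)=50.0000
  t=0,j=0: stock 33.0000 → up 37.6200 (V=50.0000), down 23.4300 (V=0.0000). Price 40.5377; hedge Δ=3.5236, bond B=-75.7414.
Self-financing check: at every node Δ·S+B equals the discounted successor values.

(0,0): Delta=3.5236 Bond=-75.7414
V0=40.5377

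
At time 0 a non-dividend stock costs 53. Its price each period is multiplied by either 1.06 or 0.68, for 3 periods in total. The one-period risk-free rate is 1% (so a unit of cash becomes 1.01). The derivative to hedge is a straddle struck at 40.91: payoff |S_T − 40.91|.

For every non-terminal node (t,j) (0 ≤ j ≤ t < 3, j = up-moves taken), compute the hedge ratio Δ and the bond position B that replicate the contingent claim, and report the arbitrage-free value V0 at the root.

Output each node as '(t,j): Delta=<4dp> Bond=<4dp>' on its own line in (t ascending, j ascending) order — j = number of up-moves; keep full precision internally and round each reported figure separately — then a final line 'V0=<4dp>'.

Under the risk-neutral measure, an up-move has probability p* = (R−d)/(u−d) = 0.8684 and values discount at R = 1.01.
Terminal values V(3,·): V(3,0)=24.2451, V(3,1)=14.9324, V(3,2)=0.4155, V(3,3)=22.2138
Node (2,0) S=24.5072: V=(p*·14.9324+(1−p*)·24.2451)/1.01=15.9978; Δ=(14.9324−24.2451)/(25.9776−16.6649)=-1.0000; B=V−Δ·S=40.5050
Node (2,1) S=38.2024: V=(p*·0.4155+(1−p*)·14.9324)/1.01=2.3026; Δ=(0.4155−14.9324)/(40.4945−25.9776)=-1.0000; B=V−Δ·S=40.5050
Node (2,2) S=59.5508: V=(p*·22.2138+(1−p*)·0.4155)/1.01=19.1541; Δ=(22.2138−0.4155)/(63.1238−40.4945)=0.9633; B=V−Δ·S=-38.2101
Node (1,0) S=36.0400: V=(p*·2.3026+(1−p*)·15.9978)/1.01=4.0639; Δ=(2.3026−15.9978)/(38.2024−24.5072)=-1.0000; B=V−Δ·S=40.1039
Node (1,1) S=56.1800: V=(p*·19.1541+(1−p*)·2.3026)/1.01=16.7691; Δ=(19.1541−2.3026)/(59.5508−38.2024)=0.7894; B=V−Δ·S=-27.5771
Node (0,0) S=53.0000: V=(p*·16.7691+(1−p*)·4.0639)/1.01=14.9479; Δ=(16.7691−4.0639)/(56.1800−36.0400)=0.6308; B=V−Δ·S=-18.4868
Self-financing check: at every node Δ·S+B equals the discounted successor values.

(0,0): Delta=0.6308 Bond=-18.4868
(1,0): Delta=-1.0000 Bond=40.1039
(1,1): Delta=0.7894 Bond=-27.5771
(2,0): Delta=-1.0000 Bond=40.5050
(2,1): Delta=-1.0000 Bond=40.5050
(2,2): Delta=0.9633 Bond=-38.2101
V0=14.9479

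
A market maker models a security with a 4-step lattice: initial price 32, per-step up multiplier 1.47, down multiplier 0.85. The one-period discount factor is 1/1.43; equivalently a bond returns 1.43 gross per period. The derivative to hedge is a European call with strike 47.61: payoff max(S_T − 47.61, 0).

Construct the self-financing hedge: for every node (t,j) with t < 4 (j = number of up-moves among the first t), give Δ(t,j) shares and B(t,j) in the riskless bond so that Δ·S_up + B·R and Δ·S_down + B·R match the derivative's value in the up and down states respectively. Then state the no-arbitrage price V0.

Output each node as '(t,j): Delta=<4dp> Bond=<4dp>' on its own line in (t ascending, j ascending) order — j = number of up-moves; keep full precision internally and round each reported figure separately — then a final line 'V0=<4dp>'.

The replicating-portfolio and risk-neutral prices coincide; use p* = (1.43−0.85)/(1.47−0.85) = 0.9355 for the latter.
Terminal payoffs: V(4,0)=0.0000, V(4,1)=0.0000, V(4,2)=2.3500, V(4,3)=38.7914, V(4,4)=101.8136
Node (3,0) S=19.6520: V=(p*·0.0000+(1−p*)·0.0000)/1.43=0.0000; Δ=(0.0000−0.0000)/(28.8884−16.7042)=0.0000; B=V−Δ·S=0.0000
Node (3,1) S=33.9864: V=(p*·2.3500+(1−p*)·0.0000)/1.43=1.5373; Δ=(2.3500−0.0000)/(49.9600−28.8884)=0.1115; B=V−Δ·S=-2.2530
Node (3,2) S=58.7765: V=(p*·38.7914+(1−p*)·2.3500)/1.43=25.4828; Δ=(38.7914−2.3500)/(86.4014−49.9600)=1.0000; B=V−Δ·S=-33.2937
Node (3,3) S=101.6487: V=(p*·101.8136+(1−p*)·38.7914)/1.43=68.3550; Δ=(101.8136−38.7914)/(149.4236−86.4014)=1.0000; B=V−Δ·S=-33.2937
Node (2,0) S=23.1200: V=(p*·1.5373+(1−p*)·0.0000)/1.43=1.0057; Δ=(1.5373−0.0000)/(33.9864−19.6520)=0.1072; B=V−Δ·S=-1.4739
Node (2,1) S=39.9840: V=(p*·25.4828+(1−p*)·1.5373)/1.43=16.7398; Δ=(25.4828−1.5373)/(58.7765−33.9864)=0.9659; B=V−Δ·S=-21.8819
Node (2,2) S=69.1488: V=(p*·68.3550+(1−p*)·25.4828)/1.43=45.8665; Δ=(68.3550−25.4828)/(101.6487−58.7765)=1.0000; B=V−Δ·S=-23.2823
Node (1,0) S=27.2000: V=(p*·16.7398+(1−p*)·1.0057)/1.43=10.9963; Δ=(16.7398−1.0057)/(39.9840−23.1200)=0.9330; B=V−Δ·S=-14.3813
Node (1,1) S=47.0400: V=(p*·45.8665+(1−p*)·16.7398)/1.43=30.7604; Δ=(45.8665−16.7398)/(69.1488−39.9840)=0.9987; B=V−Δ·S=-16.2182
Node (0,0) S=32.0000: V=(p*·30.7604+(1−p*)·10.9963)/1.43=20.6191; Δ=(30.7604−10.9963)/(47.0400−27.2000)=0.9962; B=V−Δ·S=-11.2585
Root portfolio cost Δ·32+B reproduces V0=20.6191.

(0,0): Delta=0.9962 Bond=-11.2585
(1,0): Delta=0.9330 Bond=-14.3813
(1,1): Delta=0.9987 Bond=-16.2182
(2,0): Delta=0.1072 Bond=-1.4739
(2,1): Delta=0.9659 Bond=-21.8819
(2,2): Delta=1.0000 Bond=-23.2823
(3,0): Delta=0.0000 Bond=0.0000
(3,1): Delta=0.1115 Bond=-2.2530
(3,2): Delta=1.0000 Bond=-33.2937
(3,3): Delta=1.0000 Bond=-33.2937
V0=20.6191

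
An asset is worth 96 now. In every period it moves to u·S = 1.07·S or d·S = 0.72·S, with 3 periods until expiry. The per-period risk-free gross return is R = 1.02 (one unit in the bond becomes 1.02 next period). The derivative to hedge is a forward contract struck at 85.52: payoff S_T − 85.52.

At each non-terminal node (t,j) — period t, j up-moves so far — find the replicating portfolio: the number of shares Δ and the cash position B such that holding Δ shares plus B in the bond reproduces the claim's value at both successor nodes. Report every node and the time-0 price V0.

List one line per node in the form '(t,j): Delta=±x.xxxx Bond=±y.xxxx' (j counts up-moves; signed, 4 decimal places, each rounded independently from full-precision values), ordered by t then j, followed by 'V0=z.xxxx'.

(0,0): Delta=1.0000 Bond=-80.5874
(1,0): Delta=1.0000 Bond=-82.1992
(1,1): Delta=1.0000 Bond=-82.1992
(2,0): Delta=1.0000 Bond=-83.8431
(2,1): Delta=1.0000 Bond=-83.8431
(2,2): Delta=1.0000 Bond=-83.8431
V0=15.4126

Since d<R<u, set p* = (R−d)/(u−d) = 0.8571; price each node as the discounted p*-expectation of its children.
Payoff layer (t=3): V(3,0)=-49.6882, V(3,1)=-32.2700, V(3,2)=-6.3845, V(3,3)=32.0841
  t=2,j=0: stock 49.7664 → up 53.2500 (V=-32.2700), down 35.8318 (V=-49.6882). Price -34.0767; hedge Δ=1.0000, bond B=-83.8431.
  t=2,j=1: stock 73.9584 → up 79.1355 (V=-6.3845), down 53.2500 (V=-32.2700). Price -9.8847; hedge Δ=1.0000, bond B=-83.8431.
  t=2,j=2: stock 109.9104 → up 117.6041 (V=32.0841), down 79.1355 (V=-6.3845). Price 26.0673; hedge Δ=1.0000, bond B=-83.8431.
  t=1,j=0: stock 69.1200 → up 73.9584 (V=-9.8847), down 49.7664 (V=-34.0767). Price -13.0792; hedge Δ=1.0000, bond B=-82.1992.
  t=1,j=1: stock 102.7200 → up 109.9104 (V=26.0673), down 73.9584 (V=-9.8847). Price 20.5208; hedge Δ=1.0000, bond B=-82.1992.
  t=0,j=0: stock 96.0000 → up 102.7200 (V=20.5208), down 69.1200 (V=-13.0792). Price 15.4126; hedge Δ=1.0000, bond B=-80.5874.
The time-0 hedge costs 15.4126, which is the no-arbitrage price.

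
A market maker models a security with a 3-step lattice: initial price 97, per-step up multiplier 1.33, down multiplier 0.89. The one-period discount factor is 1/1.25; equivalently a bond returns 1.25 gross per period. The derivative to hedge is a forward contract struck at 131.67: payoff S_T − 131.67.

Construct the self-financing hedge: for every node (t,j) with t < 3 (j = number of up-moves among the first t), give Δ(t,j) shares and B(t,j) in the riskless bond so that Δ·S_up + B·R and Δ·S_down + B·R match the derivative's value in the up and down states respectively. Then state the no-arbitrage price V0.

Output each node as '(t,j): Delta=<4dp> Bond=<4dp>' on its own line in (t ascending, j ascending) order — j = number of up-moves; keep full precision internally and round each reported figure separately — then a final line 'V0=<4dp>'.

(0,0): Delta=1.0000 Bond=-67.4150
(1,0): Delta=1.0000 Bond=-84.2688
(1,1): Delta=1.0000 Bond=-84.2688
(2,0): Delta=1.0000 Bond=-105.3360
(2,1): Delta=1.0000 Bond=-105.3360
(2,2): Delta=1.0000 Bond=-105.3360
V0=29.5850

Since d<R<u, set p* = (R−d)/(u−d) = 0.8182; price each node as the discounted p*-expectation of its children.
Terminal payoffs: V(3,0)=-63.2880, V(3,1)=-29.4812, V(3,2)=21.0391, V(3,3)=96.5358
Node (2,0) S=76.8337: V=(p*·-29.4812+(1−p*)·-63.2880)/1.25=-28.5023; Δ=(-29.4812−-63.2880)/(102.1888−68.3820)=1.0000; B=V−Δ·S=-105.3360
Node (2,1) S=114.8189: V=(p*·21.0391+(1−p*)·-29.4812)/1.25=9.4829; Δ=(21.0391−-29.4812)/(152.7091−102.1888)=1.0000; B=V−Δ·S=-105.3360
Node (2,2) S=171.5833: V=(p*·96.5358+(1−p*)·21.0391)/1.25=66.2473; Δ=(96.5358−21.0391)/(228.2058−152.7091)=1.0000; B=V−Δ·S=-105.3360
Node (1,0) S=86.3300: V=(p*·9.4829+(1−p*)·-28.5023)/1.25=2.0612; Δ=(9.4829−-28.5023)/(114.8189−76.8337)=1.0000; B=V−Δ·S=-84.2688
Node (1,1) S=129.0100: V=(p*·66.2473+(1−p*)·9.4829)/1.25=44.7412; Δ=(66.2473−9.4829)/(171.5833−114.8189)=1.0000; B=V−Δ·S=-84.2688
Node (0,0) S=97.0000: V=(p*·44.7412+(1−p*)·2.0612)/1.25=29.5850; Δ=(44.7412−2.0612)/(129.0100−86.3300)=1.0000; B=V−Δ·S=-67.4150
Self-financing check: at every node Δ·S+B equals the discounted successor values.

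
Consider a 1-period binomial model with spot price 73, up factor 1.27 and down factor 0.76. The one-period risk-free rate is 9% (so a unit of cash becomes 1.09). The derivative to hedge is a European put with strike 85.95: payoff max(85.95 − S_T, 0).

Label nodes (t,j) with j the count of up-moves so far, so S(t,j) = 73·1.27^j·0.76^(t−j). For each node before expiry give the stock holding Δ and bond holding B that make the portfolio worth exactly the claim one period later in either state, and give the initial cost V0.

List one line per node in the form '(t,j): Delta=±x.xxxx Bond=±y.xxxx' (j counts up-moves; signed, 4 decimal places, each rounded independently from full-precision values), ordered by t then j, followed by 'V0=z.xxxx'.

Since d<R<u, set p* = (R−d)/(u−d) = 0.6471; price each node as the discounted p*-expectation of its children.
Terminal payoffs: V(1,0)=30.4700, V(1,1)=0.0000
  t=0,j=0: stock 73.0000 → up 92.7100 (V=0.0000), down 55.4800 (V=30.4700). Price 9.8662; hedge Δ=-0.8184, bond B=69.6113.
Check: Δ(0,0)·S0 + B(0,0) = 9.8662 = V0.

(0,0): Delta=-0.8184 Bond=69.6113
V0=9.8662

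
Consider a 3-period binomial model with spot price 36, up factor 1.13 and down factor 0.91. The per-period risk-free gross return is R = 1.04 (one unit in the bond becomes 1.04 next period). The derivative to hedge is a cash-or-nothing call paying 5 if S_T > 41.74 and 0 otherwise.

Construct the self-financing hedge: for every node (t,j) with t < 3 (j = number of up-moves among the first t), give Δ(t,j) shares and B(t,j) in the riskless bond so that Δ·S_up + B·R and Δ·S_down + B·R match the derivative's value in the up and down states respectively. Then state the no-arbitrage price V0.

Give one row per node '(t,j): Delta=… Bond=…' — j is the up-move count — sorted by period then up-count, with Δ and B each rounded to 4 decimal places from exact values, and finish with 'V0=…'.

(0,0): Delta=0.2822 Bond=-7.3371
(1,0): Delta=0.3942 Bond=-11.2991
(1,1): Delta=0.2198 Bond=-5.0908
(2,0): Delta=0.0000 Bond=0.0000
(2,1): Delta=0.6139 Bond=-19.8864
(2,2): Delta=0.0000 Bond=4.8077
V0=2.8219

No-arbitrage ⇒ martingale measure with p* = (R−d)/(u−d) = 0.5909.
Terminal values V(3,·): V(3,0)=0.0000, V(3,1)=0.0000, V(3,2)=5.0000, V(3,3)=5.0000
  t=2,j=0: stock 29.8116 → up 33.6871 (V=0.0000), down 27.1286 (V=0.0000). Price 0.0000; hedge Δ=0.0000, bond B=0.0000.
  t=2,j=1: stock 37.0188 → up 41.8312 (V=5.0000), down 33.6871 (V=0.0000). Price 2.8409; hedge Δ=0.6139, bond B=-19.8864.
  t=2,j=2: stock 45.9684 → up 51.9443 (V=5.0000), down 41.8312 (V=5.0000). Price 4.8077; hedge Δ=0.0000, bond B=4.8077.
  t=1,j=0: stock 32.7600 → up 37.0188 (V=2.8409), down 29.8116 (V=0.0000). Price 1.6142; hedge Δ=0.3942, bond B=-11.2991.
  t=1,j=1: stock 40.6800 → up 45.9684 (V=4.8077), down 37.0188 (V=2.8409). Price 3.8491; hedge Δ=0.2198, bond B=-5.0908.
  t=0,j=0: stock 36.0000 → up 40.6800 (V=3.8491), down 32.7600 (V=1.6142). Price 2.8219; hedge Δ=0.2822, bond B=-7.3371.
Each (Δ,B) replicates both successor values, so the strategy is self-financing and V0 is arbitrage-free.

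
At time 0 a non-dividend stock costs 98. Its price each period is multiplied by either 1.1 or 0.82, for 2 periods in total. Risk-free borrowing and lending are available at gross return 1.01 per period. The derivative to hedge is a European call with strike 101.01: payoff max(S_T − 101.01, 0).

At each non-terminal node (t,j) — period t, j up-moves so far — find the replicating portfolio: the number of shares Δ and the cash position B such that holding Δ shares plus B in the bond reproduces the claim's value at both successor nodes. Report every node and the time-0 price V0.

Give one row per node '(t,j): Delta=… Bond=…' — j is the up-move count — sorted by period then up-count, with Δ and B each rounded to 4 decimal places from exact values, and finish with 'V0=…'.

No-arbitrage ⇒ martingale measure with p* = (R−d)/(u−d) = 0.6786.
Payoff layer (t=2): V(2,0)=0.0000, V(2,1)=0.0000, V(2,2)=17.5700
(1,0): S=80.3600. Δ = (V_up−V_dn)/(S_up−S_dn) = (0.0000−0.0000)/(88.3960−65.8952) = 0.0000. V = [p*·0.0000 + (1−p*)·0.0000]/1.01 = 0.0000. B = V − Δ·S = 0.0000.
(1,1): S=107.8000. Δ = (V_up−V_dn)/(S_up−S_dn) = (17.5700−0.0000)/(118.5800−88.3960) = 0.5821. V = [p*·17.5700 + (1−p*)·0.0000]/1.01 = 11.8045. B = V − Δ·S = -50.9455.
(0,0): S=98.0000. Δ = (V_up−V_dn)/(S_up−S_dn) = (11.8045−0.0000)/(107.8000−80.3600) = 0.4302. V = [p*·11.8045 + (1−p*)·0.0000]/1.01 = 7.9309. B = V − Δ·S = -34.2279.
Each (Δ,B) replicates both successor values, so the strategy is self-financing and V0 is arbitrage-free.

(0,0): Delta=0.4302 Bond=-34.2279
(1,0): Delta=0.0000 Bond=0.0000
(1,1): Delta=0.5821 Bond=-50.9455
V0=7.9309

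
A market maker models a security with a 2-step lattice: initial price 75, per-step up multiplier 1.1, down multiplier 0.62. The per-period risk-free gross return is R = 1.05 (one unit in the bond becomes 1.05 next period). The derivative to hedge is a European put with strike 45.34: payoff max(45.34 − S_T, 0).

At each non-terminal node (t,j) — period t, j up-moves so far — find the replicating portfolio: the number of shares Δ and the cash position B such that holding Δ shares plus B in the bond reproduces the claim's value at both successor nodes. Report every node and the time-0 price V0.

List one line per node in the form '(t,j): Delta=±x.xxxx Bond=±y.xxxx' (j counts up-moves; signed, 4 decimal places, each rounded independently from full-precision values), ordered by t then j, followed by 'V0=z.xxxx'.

(0,0): Delta=-0.0455 Bond=3.5748
(1,0): Delta=-0.7397 Bond=36.0337
(1,1): Delta=0.0000 Bond=0.0000
V0=0.1625

No-arbitrage ⇒ martingale measure with p* = (R−d)/(u−d) = 0.8958.
Terminal payoffs: V(2,0)=16.5100, V(2,1)=0.0000, V(2,2)=0.0000
Node (1,0) S=46.5000: V=(p*·0.0000+(1−p*)·16.5100)/1.05=1.6379; Δ=(0.0000−16.5100)/(51.1500−28.8300)=-0.7397; B=V−Δ·S=36.0337
Node (1,1) S=82.5000: V=(p*·0.0000+(1−p*)·0.0000)/1.05=0.0000; Δ=(0.0000−0.0000)/(90.7500−51.1500)=0.0000; B=V−Δ·S=0.0000
Node (0,0) S=75.0000: V=(p*·0.0000+(1−p*)·1.6379)/1.05=0.1625; Δ=(0.0000−1.6379)/(82.5000−46.5000)=-0.0455; B=V−Δ·S=3.5748
The time-0 hedge costs 0.1625, which is the no-arbitrage price.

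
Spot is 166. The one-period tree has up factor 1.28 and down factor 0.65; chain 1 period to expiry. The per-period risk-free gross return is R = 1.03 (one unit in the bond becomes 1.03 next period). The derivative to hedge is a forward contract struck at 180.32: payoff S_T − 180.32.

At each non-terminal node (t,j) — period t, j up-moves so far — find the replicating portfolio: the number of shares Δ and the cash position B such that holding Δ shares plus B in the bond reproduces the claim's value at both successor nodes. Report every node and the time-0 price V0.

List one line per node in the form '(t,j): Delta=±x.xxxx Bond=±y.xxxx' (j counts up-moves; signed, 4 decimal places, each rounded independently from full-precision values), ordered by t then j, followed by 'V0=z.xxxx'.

(0,0): Delta=1.0000 Bond=-175.0680
V0=-9.0680

Since d<R<u, set p* = (R−d)/(u−d) = 0.6032; price each node as the discounted p*-expectation of its children.
Terminal payoffs: V(1,0)=-72.4200, V(1,1)=32.1600
  t=0,j=0: stock 166.0000 → up 212.4800 (V=32.1600), down 107.9000 (V=-72.4200). Price -9.0680; hedge Δ=1.0000, bond B=-175.0680.
Root portfolio cost Δ·166+B reproduces V0=-9.0680.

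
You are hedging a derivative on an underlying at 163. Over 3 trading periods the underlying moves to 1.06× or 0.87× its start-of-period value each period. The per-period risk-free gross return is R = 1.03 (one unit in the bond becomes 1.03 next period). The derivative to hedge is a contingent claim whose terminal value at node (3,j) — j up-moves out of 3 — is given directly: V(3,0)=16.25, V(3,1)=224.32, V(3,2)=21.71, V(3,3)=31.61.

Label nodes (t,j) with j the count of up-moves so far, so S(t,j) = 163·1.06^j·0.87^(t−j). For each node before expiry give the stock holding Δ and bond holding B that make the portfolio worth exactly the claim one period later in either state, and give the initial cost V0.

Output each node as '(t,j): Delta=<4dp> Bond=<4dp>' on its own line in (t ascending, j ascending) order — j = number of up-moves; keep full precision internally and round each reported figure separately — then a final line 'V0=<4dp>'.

Risk-neutral probability p* = (R−d)/(u−d) = (1.03−0.87)/(1.06−0.87) = 0.8421.
Terminal values V(3,·): V(3,0)=16.2500, V(3,1)=224.3200, V(3,2)=21.7100, V(3,3)=31.6100
  t=2,j=0: stock 123.3747 → up 130.7772 (V=224.3200), down 107.3360 (V=16.2500). Price 185.8901; hedge Δ=8.8763, bond B=-909.2151.
  t=2,j=1: stock 150.3186 → up 159.3377 (V=21.7100), down 130.7772 (V=224.3200). Price 52.1369; hedge Δ=-7.0941, bond B=1118.5054.
  t=2,j=2: stock 183.1468 → up 194.1356 (V=31.6100), down 159.3377 (V=21.7100). Price 29.1717; hedge Δ=0.2845, bond B=-22.9336.
  t=1,j=0: stock 141.8100 → up 150.3186 (V=52.1369), down 123.3747 (V=185.8901). Price 71.1222; hedge Δ=-4.9641, bond B=775.0864.
  t=1,j=1: stock 172.7800 → up 183.1468 (V=29.1717), down 150.3186 (V=52.1369). Price 31.8425; hedge Δ=-0.6996, bond B=152.7123.
  t=0,j=0: stock 163.0000 → up 172.7800 (V=31.8425), down 141.8100 (V=71.1222). Price 36.9365; hedge Δ=-1.2683, bond B=243.6717.
Root portfolio cost Δ·163+B reproduces V0=36.9365.

(0,0): Delta=-1.2683 Bond=243.6717
(1,0): Delta=-4.9641 Bond=775.0864
(1,1): Delta=-0.6996 Bond=152.7123
(2,0): Delta=8.8763 Bond=-909.2151
(2,1): Delta=-7.0941 Bond=1118.5054
(2,2): Delta=0.2845 Bond=-22.9336
V0=36.9365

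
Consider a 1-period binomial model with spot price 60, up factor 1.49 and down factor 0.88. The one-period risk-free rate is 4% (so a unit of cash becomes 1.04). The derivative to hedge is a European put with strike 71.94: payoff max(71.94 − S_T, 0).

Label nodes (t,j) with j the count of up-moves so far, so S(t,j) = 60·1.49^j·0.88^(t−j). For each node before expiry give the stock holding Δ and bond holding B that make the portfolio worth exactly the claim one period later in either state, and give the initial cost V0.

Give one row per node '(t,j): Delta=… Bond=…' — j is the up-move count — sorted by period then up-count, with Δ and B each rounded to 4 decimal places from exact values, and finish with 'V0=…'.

Risk-neutral probability p* = (R−d)/(u−d) = (1.04−0.88)/(1.49−0.88) = 0.2623.
Terminal values V(1,·): V(1,0)=19.1400, V(1,1)=0.0000
  t=0,j=0: stock 60.0000 → up 89.4000 (V=0.0000), down 52.8000 (V=19.1400). Price 13.5766; hedge Δ=-0.5230, bond B=44.9537.
The time-0 hedge costs 13.5766, which is the no-arbitrage price.

(0,0): Delta=-0.5230 Bond=44.9537
V0=13.5766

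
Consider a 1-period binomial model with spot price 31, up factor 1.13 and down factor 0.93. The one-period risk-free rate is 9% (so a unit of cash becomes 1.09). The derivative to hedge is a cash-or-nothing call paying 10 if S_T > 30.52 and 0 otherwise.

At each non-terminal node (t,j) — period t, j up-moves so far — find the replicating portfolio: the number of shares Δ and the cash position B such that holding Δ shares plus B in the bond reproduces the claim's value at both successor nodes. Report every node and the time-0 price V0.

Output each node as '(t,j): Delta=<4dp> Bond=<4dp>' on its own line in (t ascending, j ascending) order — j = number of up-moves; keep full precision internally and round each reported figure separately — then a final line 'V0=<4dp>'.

The replicating-portfolio and risk-neutral prices coincide; use p* = (1.09−0.93)/(1.13−0.93) = 0.8000 for the latter.
Terminal values V(1,·): V(1,0)=0.0000, V(1,1)=10.0000
  t=0,j=0: stock 31.0000 → up 35.0300 (V=10.0000), down 28.8300 (V=0.0000). Price 7.3394; hedge Δ=1.6129, bond B=-42.6606.
Root portfolio cost Δ·31+B reproduces V0=7.3394.

(0,0): Delta=1.6129 Bond=-42.6606
V0=7.3394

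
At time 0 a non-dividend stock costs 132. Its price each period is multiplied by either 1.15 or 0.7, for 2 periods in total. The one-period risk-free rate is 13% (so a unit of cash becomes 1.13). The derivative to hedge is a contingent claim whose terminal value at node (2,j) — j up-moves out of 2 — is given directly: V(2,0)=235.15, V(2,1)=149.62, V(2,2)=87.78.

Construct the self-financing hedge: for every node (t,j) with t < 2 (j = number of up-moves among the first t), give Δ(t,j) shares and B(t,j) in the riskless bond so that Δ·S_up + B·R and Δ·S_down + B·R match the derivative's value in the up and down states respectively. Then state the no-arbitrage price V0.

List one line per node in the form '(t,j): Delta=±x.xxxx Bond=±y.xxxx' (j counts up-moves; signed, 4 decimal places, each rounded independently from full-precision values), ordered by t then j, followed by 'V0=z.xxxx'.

(0,0): Delta=-0.9370 Bond=196.7693
(1,0): Delta=-2.0570 Bond=325.8378
(1,1): Delta=-0.9053 Bond=217.5359
V0=73.0861

No-arbitrage ⇒ martingale measure with p* = (R−d)/(u−d) = 0.9556.
Payoff layer (t=2): V(2,0)=235.1500, V(2,1)=149.6200, V(2,2)=87.7800
(1,0): S=92.4000. Δ = (V_up−V_dn)/(S_up−S_dn) = (149.6200−235.1500)/(106.2600−64.6800) = -2.0570. V = [p*·149.6200 + (1−p*)·235.1500]/1.13 = 135.7711. B = V − Δ·S = 325.8378.
(1,1): S=151.8000. Δ = (V_up−V_dn)/(S_up−S_dn) = (87.7800−149.6200)/(174.5700−106.2600) = -0.9053. V = [p*·87.7800 + (1−p*)·149.6200]/1.13 = 80.1137. B = V − Δ·S = 217.5359.
(0,0): S=132.0000. Δ = (V_up−V_dn)/(S_up−S_dn) = (80.1137−135.7711)/(151.8000−92.4000) = -0.9370. V = [p*·80.1137 + (1−p*)·135.7711]/1.13 = 73.0861. B = V − Δ·S = 196.7693.
The time-0 hedge costs 73.0861, which is the no-arbitrage price.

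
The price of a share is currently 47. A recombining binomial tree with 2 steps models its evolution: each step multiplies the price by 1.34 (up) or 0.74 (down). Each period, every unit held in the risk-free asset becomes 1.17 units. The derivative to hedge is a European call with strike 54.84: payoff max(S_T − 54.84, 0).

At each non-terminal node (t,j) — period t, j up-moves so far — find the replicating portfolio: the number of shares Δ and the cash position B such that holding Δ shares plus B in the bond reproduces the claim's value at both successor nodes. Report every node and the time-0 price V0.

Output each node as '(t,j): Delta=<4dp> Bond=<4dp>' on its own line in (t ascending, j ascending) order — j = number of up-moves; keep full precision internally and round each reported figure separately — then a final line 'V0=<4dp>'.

Since d<R<u, set p* = (R−d)/(u−d) = 0.7167; price each node as the discounted p*-expectation of its children.
At expiry t=2: V(2,0)=0.0000, V(2,1)=0.0000, V(2,2)=29.5532
(1,0): S=34.7800. Δ = (V_up−V_dn)/(S_up−S_dn) = (0.0000−0.0000)/(46.6052−25.7372) = 0.0000. V = [p*·0.0000 + (1−p*)·0.0000]/1.17 = 0.0000. B = V − Δ·S = 0.0000.
(1,1): S=62.9800. Δ = (V_up−V_dn)/(S_up−S_dn) = (29.5532−0.0000)/(84.3932−46.6052) = 0.7821. V = [p*·29.5532 + (1−p*)·0.0000]/1.17 = 18.1024. B = V − Δ·S = -31.1529.
(0,0): S=47.0000. Δ = (V_up−V_dn)/(S_up−S_dn) = (18.1024−0.0000)/(62.9800−34.7800) = 0.6419. V = [p*·18.1024 + (1−p*)·0.0000]/1.17 = 11.0884. B = V − Δ·S = -19.0823.
Self-financing check: at every node Δ·S+B equals the discounted successor values.

(0,0): Delta=0.6419 Bond=-19.0823
(1,0): Delta=0.0000 Bond=0.0000
(1,1): Delta=0.7821 Bond=-31.1529
V0=11.0884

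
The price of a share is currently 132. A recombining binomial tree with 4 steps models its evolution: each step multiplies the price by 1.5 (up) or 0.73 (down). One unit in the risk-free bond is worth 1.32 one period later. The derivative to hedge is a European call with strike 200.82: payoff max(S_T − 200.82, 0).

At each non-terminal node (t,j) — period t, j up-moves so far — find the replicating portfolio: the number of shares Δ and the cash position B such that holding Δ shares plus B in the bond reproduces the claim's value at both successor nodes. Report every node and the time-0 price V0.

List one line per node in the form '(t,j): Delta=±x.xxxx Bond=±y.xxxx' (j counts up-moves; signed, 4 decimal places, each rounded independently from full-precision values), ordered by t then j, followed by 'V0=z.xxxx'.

No-arbitrage ⇒ martingale measure with p* = (R−d)/(u−d) = 0.7662.
Payoff layer (t=4): V(4,0)=0.0000, V(4,1)=0.0000, V(4,2)=0.0000, V(4,3)=124.3950, V(4,4)=467.4300
(3,0): S=51.3502. Δ = (V_up−V_dn)/(S_up−S_dn) = (0.0000−0.0000)/(77.0254−37.4857) = 0.0000. V = [p*·0.0000 + (1−p*)·0.0000]/1.32 = 0.0000. B = V − Δ·S = 0.0000.
(3,1): S=105.5142. Δ = (V_up−V_dn)/(S_up−S_dn) = (0.0000−0.0000)/(158.2713−77.0254) = 0.0000. V = [p*·0.0000 + (1−p*)·0.0000]/1.32 = 0.0000. B = V − Δ·S = 0.0000.
(3,2): S=216.8100. Δ = (V_up−V_dn)/(S_up−S_dn) = (124.3950−0.0000)/(325.2150−158.2713) = 0.7451. V = [p*·124.3950 + (1−p*)·0.0000]/1.32 = 72.2088. B = V − Δ·S = -89.3431.
(3,3): S=445.5000. Δ = (V_up−V_dn)/(S_up−S_dn) = (467.4300−124.3950)/(668.2500−325.2150) = 1.0000. V = [p*·467.4300 + (1−p*)·124.3950]/1.32 = 293.3636. B = V − Δ·S = -152.1364.
(2,0): S=70.3428. Δ = (V_up−V_dn)/(S_up−S_dn) = (0.0000−0.0000)/(105.5142−51.3502) = 0.0000. V = [p*·0.0000 + (1−p*)·0.0000]/1.32 = 0.0000. B = V − Δ·S = 0.0000.
(2,1): S=144.5400. Δ = (V_up−V_dn)/(S_up−S_dn) = (72.2088−0.0000)/(216.8100−105.5142) = 0.6488. V = [p*·72.2088 + (1−p*)·0.0000]/1.32 = 41.9158. B = V − Δ·S = -51.8619.
(2,2): S=297.0000. Δ = (V_up−V_dn)/(S_up−S_dn) = (293.3636−72.2088)/(445.5000−216.8100) = 0.9671. V = [p*·293.3636 + (1−p*)·72.2088]/1.32 = 183.0796. B = V − Δ·S = -104.1344.
(1,0): S=96.3600. Δ = (V_up−V_dn)/(S_up−S_dn) = (41.9158−0.0000)/(144.5400−70.3428) = 0.5649. V = [p*·41.9158 + (1−p*)·0.0000]/1.32 = 24.3313. B = V − Δ·S = -30.1048.
(1,1): S=198.0000. Δ = (V_up−V_dn)/(S_up−S_dn) = (183.0796−41.9158)/(297.0000−144.5400) = 0.9259. V = [p*·183.0796 + (1−p*)·41.9158]/1.32 = 113.6972. B = V − Δ·S = -69.6325.
(0,0): S=132.0000. Δ = (V_up−V_dn)/(S_up−S_dn) = (113.6972−24.3313)/(198.0000−96.3600) = 0.8792. V = [p*·113.6972 + (1−p*)·24.3313]/1.32 = 70.3079. B = V − Δ·S = -45.7517.
Each (Δ,B) replicates both successor values, so the strategy is self-financing and V0 is arbitrage-free.

(0,0): Delta=0.8792 Bond=-45.7517
(1,0): Delta=0.5649 Bond=-30.1048
(1,1): Delta=0.9259 Bond=-69.6325
(2,0): Delta=0.0000 Bond=0.0000
(2,1): Delta=0.6488 Bond=-51.8619
(2,2): Delta=0.9671 Bond=-104.1344
(3,0): Delta=0.0000 Bond=0.0000
(3,1): Delta=0.0000 Bond=0.0000
(3,2): Delta=0.7451 Bond=-89.3431
(3,3): Delta=1.0000 Bond=-152.1364
V0=70.3079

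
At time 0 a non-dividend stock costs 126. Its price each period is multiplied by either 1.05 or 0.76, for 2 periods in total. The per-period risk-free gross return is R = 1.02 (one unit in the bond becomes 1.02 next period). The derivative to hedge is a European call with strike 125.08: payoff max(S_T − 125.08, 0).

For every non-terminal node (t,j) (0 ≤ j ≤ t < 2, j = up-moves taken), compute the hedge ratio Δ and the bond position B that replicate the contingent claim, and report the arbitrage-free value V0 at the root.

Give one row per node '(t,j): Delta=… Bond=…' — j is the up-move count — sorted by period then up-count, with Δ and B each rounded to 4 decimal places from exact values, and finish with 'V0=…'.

Under the risk-neutral measure, an up-move has probability p* = (R−d)/(u−d) = 0.8966 and values discount at R = 1.02.
Terminal payoffs: V(2,0)=0.0000, V(2,1)=0.0000, V(2,2)=13.8350
  t=1,j=0: stock 95.7600 → up 100.5480 (V=0.0000), down 72.7776 (V=0.0000). Price 0.0000; hedge Δ=0.0000, bond B=0.0000.
  t=1,j=1: stock 132.3000 → up 138.9150 (V=13.8350), down 100.5480 (V=0.0000). Price 12.1606; hedge Δ=0.3606, bond B=-35.5463.
  t=0,j=0: stock 126.0000 → up 132.3000 (V=12.1606), down 95.7600 (V=0.0000). Price 10.6888; hedge Δ=0.3328, bond B=-31.2442.
Root portfolio cost Δ·126+B reproduces V0=10.6888.

(0,0): Delta=0.3328 Bond=-31.2442
(1,0): Delta=0.0000 Bond=0.0000
(1,1): Delta=0.3606 Bond=-35.5463
V0=10.6888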